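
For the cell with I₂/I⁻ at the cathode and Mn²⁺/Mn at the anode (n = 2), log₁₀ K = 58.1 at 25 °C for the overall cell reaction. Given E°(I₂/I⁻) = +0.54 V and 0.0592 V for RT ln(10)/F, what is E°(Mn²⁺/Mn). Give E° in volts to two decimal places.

-1.18 V

E°cell = (0.0592/n)·log K = (0.0592/2)(58.1) = +1.720 V.
Since I₂/I⁻ is the cathode and Mn²⁺/Mn the anode, E°cell = E°(I₂/I⁻) − E°(Mn²⁺/Mn).
So E°(Mn²⁺/Mn) = E°(I₂/I⁻) − E°cell = (+0.54) − (+1.720) = -1.18 V.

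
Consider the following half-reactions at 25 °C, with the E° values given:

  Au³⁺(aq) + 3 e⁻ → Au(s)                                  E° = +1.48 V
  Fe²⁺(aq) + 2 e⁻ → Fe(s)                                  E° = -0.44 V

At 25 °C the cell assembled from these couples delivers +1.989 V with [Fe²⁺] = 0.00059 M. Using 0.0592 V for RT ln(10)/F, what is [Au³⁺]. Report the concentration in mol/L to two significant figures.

Au³⁺/Au is the cathode, Fe²⁺/Fe the anode: E°cell = +1.92 V, n = 6.
Overall reaction: 2 Au³⁺(aq) + 3 Fe(s) → 2 Au(s) + 3 Fe²⁺(aq); Q = [Fe²⁺]^3/[Au³⁺]^2.
From E = E° − (0.0592/n) log Q: log Q = (E° − E)·n/0.0592 = (+1.92 − (+1.989))·6/0.0592 = -6.9932.
So 2·log[Au³⁺] = 3·log(0.00059) − log Q = -9.6874 − (-6.9932) = -2.6942; log[Au³⁺] = -2.6942 / 2 = -1.3471; [Au³⁺] = 10^(-1.3471) ≈ 0.045 M.

0.045 M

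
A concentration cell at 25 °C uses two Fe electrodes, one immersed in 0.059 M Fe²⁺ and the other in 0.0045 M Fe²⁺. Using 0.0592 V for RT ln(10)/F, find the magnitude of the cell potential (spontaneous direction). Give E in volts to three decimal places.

+0.033 V

For a concentration cell E°cell = 0. The 0.059 M side is the cathode (reduction is favoured where [Fe²⁺] is higher).
With n = 2, E = −(0.0592/2) log([Fe²⁺]ₐₙ/[Fe²⁺]꜀ₐₜ) = −(0.0592/2) log(0.0045/0.059) = −(0.0592/2)(-1.118) = +0.033 V.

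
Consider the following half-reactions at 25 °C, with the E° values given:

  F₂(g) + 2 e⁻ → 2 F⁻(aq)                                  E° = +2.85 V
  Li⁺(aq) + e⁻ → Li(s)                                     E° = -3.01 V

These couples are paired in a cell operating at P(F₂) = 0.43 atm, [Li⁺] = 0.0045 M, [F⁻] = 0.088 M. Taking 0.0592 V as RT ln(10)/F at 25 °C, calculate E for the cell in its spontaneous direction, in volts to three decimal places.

+6.051 V

F₂/F⁻ is the cathode (higher E°), Li⁺/Li the anode: E°cell = +2.85 − (-3.01) = +5.86 V, n = 2.
Overall: F₂(g) + 2 Li(s) → 2 F⁻(aq) + 2 Li⁺(aq)
Q = [F⁻]^2·[Li⁺]^2 / (P(F₂)); log Q = -6.438.
E = E° − (0.0592/n) log Q = +5.86 − (0.0592/2)(-6.438) = +6.051 V.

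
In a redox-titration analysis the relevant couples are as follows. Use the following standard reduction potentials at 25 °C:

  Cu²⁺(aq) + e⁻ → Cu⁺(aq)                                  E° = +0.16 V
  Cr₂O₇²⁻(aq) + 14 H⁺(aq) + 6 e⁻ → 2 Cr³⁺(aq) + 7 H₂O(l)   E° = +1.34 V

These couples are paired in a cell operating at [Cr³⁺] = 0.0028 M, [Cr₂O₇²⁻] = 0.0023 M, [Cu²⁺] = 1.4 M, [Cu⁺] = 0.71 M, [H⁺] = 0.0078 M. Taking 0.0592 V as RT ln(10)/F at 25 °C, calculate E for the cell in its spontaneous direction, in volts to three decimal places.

+0.896 V

Cr₂O₇²⁻/Cr³⁺ is the cathode (higher E°), Cu²⁺/Cu⁺ the anode: E°cell = +1.34 − (+0.16) = +1.18 V, n = 6.
Overall: Cr₂O₇²⁻(aq) + 14 H⁺(aq) + 6 Cu⁺(aq) → 2 Cr³⁺(aq) + 7 H₂O(l) + 6 Cu²⁺(aq)
Q = [Cr³⁺]^2·[Cu²⁺]^6 / ([Cr₂O₇²⁻]·[H⁺]^14·[Cu⁺]^6); log Q = 28.812.
E = E° − (0.0592/n) log Q = +1.18 − (0.0592/6)(28.812) = +0.896 V.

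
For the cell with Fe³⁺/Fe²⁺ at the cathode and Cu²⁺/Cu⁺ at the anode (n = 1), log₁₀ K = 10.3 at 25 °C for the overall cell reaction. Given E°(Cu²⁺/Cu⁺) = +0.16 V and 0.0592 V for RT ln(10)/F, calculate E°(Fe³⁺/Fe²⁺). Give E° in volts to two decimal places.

+0.77 V

E°cell = (0.0592/n)·log K = (0.0592/1)(10.3) = +0.610 V.
Since Fe³⁺/Fe²⁺ is the cathode and Cu²⁺/Cu⁺ the anode, E°cell = E°(Fe³⁺/Fe²⁺) − E°(Cu²⁺/Cu⁺).
So E°(Fe³⁺/Fe²⁺) = E°cell + E°(Cu²⁺/Cu⁺) = +0.610 + (+0.16) = +0.77 V.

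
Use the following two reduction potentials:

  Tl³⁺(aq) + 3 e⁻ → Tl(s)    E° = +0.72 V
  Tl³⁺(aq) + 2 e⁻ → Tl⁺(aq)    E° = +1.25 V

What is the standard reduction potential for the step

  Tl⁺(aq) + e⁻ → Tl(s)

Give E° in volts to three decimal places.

Sequential free energies add, so n₃E°₃ = n₁E°₁ + n₂E°₂.
With n₃ = 3, and the known step contributing 2×(+1.25) V, the unknown satisfies 1·E° = 3×(+0.72) − 2×(+1.25) = -0.340.
E° = -0.340 / 1 = -0.340 V.

-0.340 V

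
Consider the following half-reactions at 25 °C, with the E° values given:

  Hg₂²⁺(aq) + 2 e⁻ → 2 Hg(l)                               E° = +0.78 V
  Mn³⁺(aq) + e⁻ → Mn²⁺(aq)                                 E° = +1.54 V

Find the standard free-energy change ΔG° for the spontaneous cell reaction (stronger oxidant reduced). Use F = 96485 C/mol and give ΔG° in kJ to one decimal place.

-146.7 kJ

Mn³⁺/Mn²⁺ (E° = +1.54 V) is the cathode; Hg₂²⁺/Hg (E° = +0.78 V) is the anode, so E°cell = +0.76 V.
Balancing electrons gives n = 2 (lcm of 1 and 2).
ΔG° = −nFE° = −(2)(96485)(+0.76) = -146,657 J = -146.7 kJ.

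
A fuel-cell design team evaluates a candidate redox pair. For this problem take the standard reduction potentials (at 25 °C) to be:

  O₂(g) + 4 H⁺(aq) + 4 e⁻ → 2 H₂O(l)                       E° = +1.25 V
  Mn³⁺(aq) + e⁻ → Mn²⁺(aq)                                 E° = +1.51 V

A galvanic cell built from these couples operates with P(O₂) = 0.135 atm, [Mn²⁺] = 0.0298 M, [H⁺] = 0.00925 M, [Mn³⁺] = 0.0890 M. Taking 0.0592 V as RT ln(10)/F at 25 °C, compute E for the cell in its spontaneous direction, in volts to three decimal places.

Mn³⁺/Mn²⁺ is the cathode (higher E°), O₂/H₂O the anode: E°cell = +1.51 − (+1.25) = +0.26 V, n = 4.
Overall: 4 Mn³⁺(aq) + 2 H₂O(l) → 4 Mn²⁺(aq) + O₂(g) + 4 H⁺(aq)
Q = [Mn²⁺]^4·P(O₂)·[H⁺]^4 / ([Mn³⁺]^4); log Q = -10.906.
E = E° − (0.0592/n) log Q = +0.26 − (0.0592/4)(-10.906) = +0.421 V.

+0.421 V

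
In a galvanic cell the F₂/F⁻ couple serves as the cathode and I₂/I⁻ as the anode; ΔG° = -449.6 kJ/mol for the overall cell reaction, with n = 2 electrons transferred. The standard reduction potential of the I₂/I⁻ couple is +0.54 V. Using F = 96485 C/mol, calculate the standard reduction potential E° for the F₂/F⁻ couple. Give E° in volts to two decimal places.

+2.87 V

E°cell = −ΔG°/(nF) = −(-449.6×10³)/((2)(96485)) = +2.330 V.
Since F₂/F⁻ is the cathode and I₂/I⁻ the anode, E°cell = E°(F₂/F⁻) − E°(I₂/I⁻).
So E°(F₂/F⁻) = E°cell + E°(I₂/I⁻) = +2.330 + (+0.54) = +2.87 V.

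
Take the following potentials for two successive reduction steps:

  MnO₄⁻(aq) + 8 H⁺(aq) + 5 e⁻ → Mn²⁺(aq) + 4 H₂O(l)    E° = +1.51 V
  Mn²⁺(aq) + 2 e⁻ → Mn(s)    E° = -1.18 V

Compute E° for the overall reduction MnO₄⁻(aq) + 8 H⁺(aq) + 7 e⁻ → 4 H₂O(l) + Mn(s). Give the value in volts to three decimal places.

+0.741 V

Adding the free-energy changes (−nFE°) of the two steps gives −n₃FE°₃ = −n₁FE°₁ − n₂FE°₂.
E°₃ = (5×+1.51 + 2×-1.18) / 7 = (+5.190) / 7 = +0.741 V.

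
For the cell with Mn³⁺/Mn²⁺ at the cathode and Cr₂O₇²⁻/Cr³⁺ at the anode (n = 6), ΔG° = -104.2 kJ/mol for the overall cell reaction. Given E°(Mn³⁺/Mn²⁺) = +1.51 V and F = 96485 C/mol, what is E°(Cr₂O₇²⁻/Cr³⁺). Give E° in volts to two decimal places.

+1.33 V

E°cell = −ΔG°/(nF) = −(-104.2×10³)/((6)(96485)) = +0.180 V.
Since Mn³⁺/Mn²⁺ is the cathode and Cr₂O₇²⁻/Cr³⁺ the anode, E°cell = E°(Mn³⁺/Mn²⁺) − E°(Cr₂O₇²⁻/Cr³⁺).
So E°(Cr₂O₇²⁻/Cr³⁺) = E°(Mn³⁺/Mn²⁺) − E°cell = (+1.51) − (+0.180) = +1.33 V.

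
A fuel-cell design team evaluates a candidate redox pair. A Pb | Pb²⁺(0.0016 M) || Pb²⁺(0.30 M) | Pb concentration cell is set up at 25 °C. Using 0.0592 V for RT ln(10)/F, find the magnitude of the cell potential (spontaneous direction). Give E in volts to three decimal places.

+0.067 V

For a concentration cell E°cell = 0. The 0.30 M side is the cathode (reduction is favoured where [Pb²⁺] is higher).
With n = 2, E = −(0.0592/2) log([Pb²⁺]ₐₙ/[Pb²⁺]꜀ₐₜ) = −(0.0592/2) log(0.0016/0.3) = −(0.0592/2)(-2.273) = +0.067 V.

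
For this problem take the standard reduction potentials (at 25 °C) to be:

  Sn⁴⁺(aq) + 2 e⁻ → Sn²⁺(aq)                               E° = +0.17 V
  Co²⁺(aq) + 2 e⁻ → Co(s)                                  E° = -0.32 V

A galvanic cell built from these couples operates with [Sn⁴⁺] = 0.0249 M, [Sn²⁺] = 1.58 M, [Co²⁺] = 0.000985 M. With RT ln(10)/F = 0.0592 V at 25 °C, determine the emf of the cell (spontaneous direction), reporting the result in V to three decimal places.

+0.526 V

Sn⁴⁺/Sn²⁺ is the cathode (higher E°), Co²⁺/Co the anode: E°cell = +0.17 − (-0.32) = +0.49 V, n = 2.
Overall: Sn⁴⁺(aq) + Co(s) → Sn²⁺(aq) + Co²⁺(aq)
Q = [Sn²⁺]·[Co²⁺] / ([Sn⁴⁺]); log Q = -1.204.
E = E° − (0.0592/n) log Q = +0.49 − (0.0592/2)(-1.204) = +0.526 V.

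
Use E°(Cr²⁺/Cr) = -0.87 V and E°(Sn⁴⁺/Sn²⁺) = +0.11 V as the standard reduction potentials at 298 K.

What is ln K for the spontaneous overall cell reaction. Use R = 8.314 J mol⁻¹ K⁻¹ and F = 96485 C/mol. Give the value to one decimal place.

76.3

Cathode: Sn⁴⁺/Sn²⁺; anode: Cr²⁺/Cr. E°cell = (+0.11) − (-0.87) = +0.98 V, with n = 2.
ΔG° = −nFE° = −RT ln K, so ln K = nFE°/(RT) = (2)(96485)(+0.98) / ((8.314)(298)) = 76.329.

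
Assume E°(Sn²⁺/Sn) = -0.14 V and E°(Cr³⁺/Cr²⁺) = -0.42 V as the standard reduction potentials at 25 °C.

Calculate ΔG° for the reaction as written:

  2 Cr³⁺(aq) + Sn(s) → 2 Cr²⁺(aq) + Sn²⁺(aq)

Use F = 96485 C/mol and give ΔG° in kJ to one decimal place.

As written, Cr³⁺/Cr²⁺ is reduced (cathode) and Sn²⁺/Sn is oxidised (anode), so E°cell = (-0.42) − (-0.14) = -0.28 V.
Balancing electrons gives n = 2.
ΔG° = −nFE° = −(2)(96485)(-0.28) = 54,032 J = +54.0 kJ.

+54.0 kJ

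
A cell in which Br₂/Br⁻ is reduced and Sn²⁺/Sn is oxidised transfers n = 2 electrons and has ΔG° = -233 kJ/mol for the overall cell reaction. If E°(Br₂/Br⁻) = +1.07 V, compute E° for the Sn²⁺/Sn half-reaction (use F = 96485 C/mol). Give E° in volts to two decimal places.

E°cell = −ΔG°/(nF) = −(-233×10³)/((2)(96485)) = +1.207 V.
Since Br₂/Br⁻ is the cathode and Sn²⁺/Sn the anode, E°cell = E°(Br₂/Br⁻) − E°(Sn²⁺/Sn).
So E°(Sn²⁺/Sn) = E°(Br₂/Br⁻) − E°cell = (+1.07) − (+1.207) = -0.14 V.

-0.14 V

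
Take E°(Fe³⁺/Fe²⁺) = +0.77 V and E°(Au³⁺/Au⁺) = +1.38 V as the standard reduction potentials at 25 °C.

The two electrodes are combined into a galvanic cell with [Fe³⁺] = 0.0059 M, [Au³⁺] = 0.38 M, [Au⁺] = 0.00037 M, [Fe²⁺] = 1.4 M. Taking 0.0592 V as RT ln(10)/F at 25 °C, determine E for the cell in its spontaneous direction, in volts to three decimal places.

+0.840 V

Au³⁺/Au⁺ is the cathode (higher E°), Fe³⁺/Fe²⁺ the anode: E°cell = +1.38 − (+0.77) = +0.61 V, n = 2.
Overall: Au³⁺(aq) + 2 Fe²⁺(aq) → Au⁺(aq) + 2 Fe³⁺(aq)
Q = [Au⁺]·[Fe³⁺]^2 / ([Au³⁺]·[Fe²⁺]^2); log Q = -7.762.
E = E° − (0.0592/n) log Q = +0.61 − (0.0592/2)(-7.762) = +0.840 V.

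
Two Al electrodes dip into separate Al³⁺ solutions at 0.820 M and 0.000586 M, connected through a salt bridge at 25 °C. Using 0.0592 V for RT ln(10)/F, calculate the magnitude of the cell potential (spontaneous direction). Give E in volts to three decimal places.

+0.062 V

For a concentration cell E°cell = 0. The 0.820 M side is the cathode (reduction is favoured where [Al³⁺] is higher).
With n = 3, E = −(0.0592/3) log([Al³⁺]ₐₙ/[Al³⁺]꜀ₐₜ) = −(0.0592/3) log(0.000586/0.82) = −(0.0592/3)(-3.146) = +0.062 V.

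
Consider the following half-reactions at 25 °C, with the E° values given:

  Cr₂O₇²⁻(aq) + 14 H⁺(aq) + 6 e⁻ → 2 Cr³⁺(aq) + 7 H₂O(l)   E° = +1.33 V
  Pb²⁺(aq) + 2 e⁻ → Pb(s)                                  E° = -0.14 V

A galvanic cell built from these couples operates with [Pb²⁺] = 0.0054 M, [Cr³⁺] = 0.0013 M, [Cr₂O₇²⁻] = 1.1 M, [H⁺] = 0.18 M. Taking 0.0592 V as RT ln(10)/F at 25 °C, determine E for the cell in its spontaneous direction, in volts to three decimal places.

Cr₂O₇²⁻/Cr³⁺ is the cathode (higher E°), Pb²⁺/Pb the anode: E°cell = +1.33 − (-0.14) = +1.47 V, n = 6.
Overall: Cr₂O₇²⁻(aq) + 14 H⁺(aq) + 3 Pb(s) → 2 Cr³⁺(aq) + 7 H₂O(l) + 3 Pb²⁺(aq)
Q = [Cr³⁺]^2·[Pb²⁺]^3 / ([Cr₂O₇²⁻]·[H⁺]^14); log Q = -2.190.
E = E° − (0.0592/n) log Q = +1.47 − (0.0592/6)(-2.190) = +1.492 V.

+1.492 V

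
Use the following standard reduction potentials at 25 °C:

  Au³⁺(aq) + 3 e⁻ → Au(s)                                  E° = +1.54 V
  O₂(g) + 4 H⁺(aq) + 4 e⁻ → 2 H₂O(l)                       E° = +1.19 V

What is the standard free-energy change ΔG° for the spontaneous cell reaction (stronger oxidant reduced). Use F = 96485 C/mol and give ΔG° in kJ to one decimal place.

-405.2 kJ

Au³⁺/Au (E° = +1.54 V) is the cathode; O₂/H₂O (E° = +1.19 V) is the anode, so E°cell = +0.35 V.
Balancing electrons gives n = 12 (lcm of 3 and 4).
ΔG° = −nFE° = −(12)(96485)(+0.35) = -405,237 J = -405.2 kJ.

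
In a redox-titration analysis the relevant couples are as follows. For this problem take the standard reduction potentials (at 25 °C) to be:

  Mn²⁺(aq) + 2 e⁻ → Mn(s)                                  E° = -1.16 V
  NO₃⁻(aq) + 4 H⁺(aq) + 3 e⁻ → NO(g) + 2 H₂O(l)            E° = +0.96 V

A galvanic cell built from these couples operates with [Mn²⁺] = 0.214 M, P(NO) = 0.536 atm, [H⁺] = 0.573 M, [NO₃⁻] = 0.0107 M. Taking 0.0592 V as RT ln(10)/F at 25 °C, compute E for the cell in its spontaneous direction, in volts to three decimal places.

+2.087 V

NO₃⁻/NO is the cathode (higher E°), Mn²⁺/Mn the anode: E°cell = +0.96 − (-1.16) = +2.12 V, n = 6.
Overall: 2 NO₃⁻(aq) + 8 H⁺(aq) + 3 Mn(s) → 2 NO(g) + 4 H₂O(l) + 3 Mn²⁺(aq)
Q = P(NO)^2·[Mn²⁺]^3 / ([NO₃⁻]^2·[H⁺]^8); log Q = 3.326.
E = E° − (0.0592/n) log Q = +2.12 − (0.0592/6)(3.326) = +2.087 V.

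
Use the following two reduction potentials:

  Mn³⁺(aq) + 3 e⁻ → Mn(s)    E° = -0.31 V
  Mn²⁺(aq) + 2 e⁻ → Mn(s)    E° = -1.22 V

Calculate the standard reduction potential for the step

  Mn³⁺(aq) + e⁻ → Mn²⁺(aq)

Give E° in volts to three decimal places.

Sequential free energies add, so n₃E°₃ = n₁E°₁ + n₂E°₂.
With n₃ = 3, and the known step contributing 2×(-1.22) V, the unknown satisfies 1·E° = 3×(-0.31) − 2×(-1.22) = +1.510.
E° = +1.510 / 1 = +1.510 V.

+1.510 V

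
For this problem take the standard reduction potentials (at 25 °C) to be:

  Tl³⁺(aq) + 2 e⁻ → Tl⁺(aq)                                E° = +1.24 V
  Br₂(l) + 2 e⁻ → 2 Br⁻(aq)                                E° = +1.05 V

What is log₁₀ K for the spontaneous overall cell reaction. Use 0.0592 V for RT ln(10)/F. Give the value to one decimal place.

6.4

Cathode: Tl³⁺/Tl⁺; anode: Br₂/Br⁻. E°cell = +0.19 V, n = 2.
log K = nE°cell / 0.0592 = (2)(+0.19) / 0.0592 = 6.4.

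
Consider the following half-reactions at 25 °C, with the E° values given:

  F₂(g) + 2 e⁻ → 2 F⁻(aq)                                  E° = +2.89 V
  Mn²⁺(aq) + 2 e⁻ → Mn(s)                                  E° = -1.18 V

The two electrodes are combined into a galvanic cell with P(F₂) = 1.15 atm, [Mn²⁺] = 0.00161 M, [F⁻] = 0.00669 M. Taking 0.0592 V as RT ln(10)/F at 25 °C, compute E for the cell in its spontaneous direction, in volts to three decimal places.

+4.283 V

F₂/F⁻ is the cathode (higher E°), Mn²⁺/Mn the anode: E°cell = +2.89 − (-1.18) = +4.07 V, n = 2.
Overall: F₂(g) + Mn(s) → 2 F⁻(aq) + Mn²⁺(aq)
Q = [F⁻]^2·[Mn²⁺] / (P(F₂)); log Q = -7.203.
E = E° − (0.0592/n) log Q = +4.07 − (0.0592/2)(-7.203) = +4.283 V.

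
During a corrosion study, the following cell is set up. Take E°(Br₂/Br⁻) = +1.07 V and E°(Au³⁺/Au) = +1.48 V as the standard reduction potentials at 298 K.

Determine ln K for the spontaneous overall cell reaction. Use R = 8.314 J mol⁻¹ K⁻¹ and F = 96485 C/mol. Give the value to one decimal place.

Cathode: Au³⁺/Au; anode: Br₂/Br⁻. E°cell = (+1.48) − (+1.07) = +0.41 V, with n = 6.
ΔG° = −nFE° = −RT ln K, so ln K = nFE°/(RT) = (6)(96485)(+0.41) / ((8.314)(298)) = 95.801.

95.8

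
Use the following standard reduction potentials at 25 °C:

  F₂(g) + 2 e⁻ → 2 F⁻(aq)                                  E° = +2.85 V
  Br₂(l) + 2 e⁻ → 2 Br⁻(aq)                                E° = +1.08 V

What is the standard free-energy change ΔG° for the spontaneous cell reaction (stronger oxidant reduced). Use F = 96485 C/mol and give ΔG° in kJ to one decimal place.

F₂/F⁻ (E° = +2.85 V) is the cathode; Br₂/Br⁻ (E° = +1.08 V) is the anode, so E°cell = +1.77 V.
Balancing electrons gives n = 2 (lcm of 2 and 2).
ΔG° = −nFE° = −(2)(96485)(+1.77) = -341,557 J = -341.6 kJ.

-341.6 kJ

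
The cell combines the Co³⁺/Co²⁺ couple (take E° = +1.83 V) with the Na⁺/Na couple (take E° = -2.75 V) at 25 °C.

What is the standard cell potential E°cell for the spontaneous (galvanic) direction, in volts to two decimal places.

The Co³⁺/Co²⁺ couple has the higher reduction potential, so it is the cathode; Na⁺/Na is oxidised at the anode.
E°cell = E°(cathode) − E°(anode) = (+1.83) − (-2.75) = +4.58 V.
Since E°cell > 0, the reaction is spontaneous under standard conditions.

+4.58 V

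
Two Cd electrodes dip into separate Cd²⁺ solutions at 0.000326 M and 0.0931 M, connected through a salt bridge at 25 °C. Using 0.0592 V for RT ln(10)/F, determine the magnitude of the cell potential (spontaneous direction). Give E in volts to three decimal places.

+0.073 V

For a concentration cell E°cell = 0. The 0.0931 M side is the cathode (reduction is favoured where [Cd²⁺] is higher).
With n = 2, E = −(0.0592/2) log([Cd²⁺]ₐₙ/[Cd²⁺]꜀ₐₜ) = −(0.0592/2) log(0.000326/0.0931) = −(0.0592/2)(-2.456) = +0.073 V.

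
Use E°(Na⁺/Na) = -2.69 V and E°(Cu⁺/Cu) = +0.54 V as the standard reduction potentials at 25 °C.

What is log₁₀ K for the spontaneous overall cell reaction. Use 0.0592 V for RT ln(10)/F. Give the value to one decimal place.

Cathode: Cu⁺/Cu; anode: Na⁺/Na. E°cell = +3.23 V, n = 1.
log K = nE°cell / 0.0592 = (1)(+3.23) / 0.0592 = 54.6.

54.6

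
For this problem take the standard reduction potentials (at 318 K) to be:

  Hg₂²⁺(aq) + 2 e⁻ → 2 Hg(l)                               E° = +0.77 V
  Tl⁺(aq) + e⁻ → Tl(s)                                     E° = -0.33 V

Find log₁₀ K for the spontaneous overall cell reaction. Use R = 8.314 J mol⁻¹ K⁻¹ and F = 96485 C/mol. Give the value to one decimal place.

Cathode: Hg₂²⁺/Hg; anode: Tl⁺/Tl. E°cell = (+0.77) − (-0.33) = +1.10 V, with n = 2.
ΔG° = −nFE° = −RT ln K, so ln K = nFE°/(RT) = (2)(96485)(+1.10) / ((8.314)(318)) = 80.287.
log₁₀ K = 80.287 / ln 10 = 34.9.

34.9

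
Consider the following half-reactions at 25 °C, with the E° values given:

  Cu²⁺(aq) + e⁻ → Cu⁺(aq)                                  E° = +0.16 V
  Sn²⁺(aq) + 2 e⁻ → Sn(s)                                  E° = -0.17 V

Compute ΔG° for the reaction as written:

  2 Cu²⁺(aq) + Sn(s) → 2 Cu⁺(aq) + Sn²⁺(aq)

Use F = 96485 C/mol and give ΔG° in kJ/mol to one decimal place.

As written, Cu²⁺/Cu⁺ is reduced (cathode) and Sn²⁺/Sn is oxidised (anode), so E°cell = (+0.16) − (-0.17) = +0.33 V.
Balancing electrons gives n = 2.
ΔG° = −nFE° = −(2)(96485)(+0.33) = -63,680 J = -63.7 kJ/mol.

-63.7 kJ/mol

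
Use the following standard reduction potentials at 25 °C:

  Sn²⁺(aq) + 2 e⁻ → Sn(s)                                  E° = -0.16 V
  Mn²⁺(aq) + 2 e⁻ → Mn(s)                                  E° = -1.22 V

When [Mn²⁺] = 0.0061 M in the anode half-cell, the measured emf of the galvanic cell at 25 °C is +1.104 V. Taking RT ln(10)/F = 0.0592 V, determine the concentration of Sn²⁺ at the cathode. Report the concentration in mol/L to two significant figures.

Sn²⁺/Sn is the cathode, Mn²⁺/Mn the anode: E°cell = +1.06 V, n = 2.
Overall reaction: Sn²⁺(aq) + Mn(s) → Sn(s) + Mn²⁺(aq); Q = [Mn²⁺]^1/[Sn²⁺]^1.
From E = E° − (0.0592/n) log Q: log Q = (E° − E)·n/0.0592 = (+1.06 − (+1.104))·2/0.0592 = -1.4865.
So 1·log[Sn²⁺] = 1·log(0.0061) − log Q = -2.2147 − (-1.4865) = -0.7282; [Sn²⁺] = 10^(-0.7282) ≈ 0.19 M.

0.19 M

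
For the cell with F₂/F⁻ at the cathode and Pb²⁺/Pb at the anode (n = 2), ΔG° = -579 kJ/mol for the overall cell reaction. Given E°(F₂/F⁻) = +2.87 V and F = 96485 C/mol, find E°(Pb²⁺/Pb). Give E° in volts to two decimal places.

-0.13 V

E°cell = −ΔG°/(nF) = −(-579×10³)/((2)(96485)) = +3.000 V.
Since F₂/F⁻ is the cathode and Pb²⁺/Pb the anode, E°cell = E°(F₂/F⁻) − E°(Pb²⁺/Pb).
So E°(Pb²⁺/Pb) = E°(F₂/F⁻) − E°cell = (+2.87) − (+3.000) = -0.13 V.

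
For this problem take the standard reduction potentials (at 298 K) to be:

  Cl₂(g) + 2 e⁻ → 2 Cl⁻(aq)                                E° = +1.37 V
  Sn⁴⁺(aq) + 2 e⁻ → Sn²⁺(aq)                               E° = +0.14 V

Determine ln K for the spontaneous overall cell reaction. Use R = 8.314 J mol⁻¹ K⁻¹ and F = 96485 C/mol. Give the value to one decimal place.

95.8

Cathode: Cl₂/Cl⁻; anode: Sn⁴⁺/Sn²⁺. E°cell = (+1.37) − (+0.14) = +1.23 V, with n = 2.
ΔG° = −nFE° = −RT ln K, so ln K = nFE°/(RT) = (2)(96485)(+1.23) / ((8.314)(298)) = 95.801.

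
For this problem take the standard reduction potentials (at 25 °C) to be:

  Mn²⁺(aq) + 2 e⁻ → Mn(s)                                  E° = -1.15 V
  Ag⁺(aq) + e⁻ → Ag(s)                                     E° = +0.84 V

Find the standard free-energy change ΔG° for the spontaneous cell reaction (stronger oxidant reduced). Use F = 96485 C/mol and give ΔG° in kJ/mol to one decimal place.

-384.0 kJ/mol

Ag⁺/Ag (E° = +0.84 V) is the cathode; Mn²⁺/Mn (E° = -1.15 V) is the anode, so E°cell = +1.99 V.
Balancing electrons gives n = 2 (lcm of 1 and 2).
ΔG° = −nFE° = −(2)(96485)(+1.99) = -384,010 J = -384.0 kJ/mol.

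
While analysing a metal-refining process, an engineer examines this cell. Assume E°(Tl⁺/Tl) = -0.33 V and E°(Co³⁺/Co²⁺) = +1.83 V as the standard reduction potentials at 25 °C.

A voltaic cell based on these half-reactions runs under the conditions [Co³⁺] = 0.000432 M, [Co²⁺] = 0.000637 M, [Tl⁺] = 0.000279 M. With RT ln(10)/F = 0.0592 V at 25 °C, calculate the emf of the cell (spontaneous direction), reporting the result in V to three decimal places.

+2.360 V

Co³⁺/Co²⁺ is the cathode (higher E°), Tl⁺/Tl the anode: E°cell = +1.83 − (-0.33) = +2.16 V, n = 1.
Overall: Co³⁺(aq) + Tl(s) → Co²⁺(aq) + Tl⁺(aq)
Q = [Co²⁺]·[Tl⁺] / ([Co³⁺]); log Q = -3.386.
E = E° − (0.0592/n) log Q = +2.16 − (0.0592/1)(-3.386) = +2.360 V.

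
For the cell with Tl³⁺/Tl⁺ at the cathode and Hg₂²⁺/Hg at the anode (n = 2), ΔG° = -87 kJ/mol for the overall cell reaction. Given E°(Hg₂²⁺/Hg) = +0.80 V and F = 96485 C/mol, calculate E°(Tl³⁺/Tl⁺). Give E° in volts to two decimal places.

E°cell = −ΔG°/(nF) = −(-87×10³)/((2)(96485)) = +0.451 V.
Since Tl³⁺/Tl⁺ is the cathode and Hg₂²⁺/Hg the anode, E°cell = E°(Tl³⁺/Tl⁺) − E°(Hg₂²⁺/Hg).
So E°(Tl³⁺/Tl⁺) = E°cell + E°(Hg₂²⁺/Hg) = +0.451 + (+0.80) = +1.25 V.

+1.25 V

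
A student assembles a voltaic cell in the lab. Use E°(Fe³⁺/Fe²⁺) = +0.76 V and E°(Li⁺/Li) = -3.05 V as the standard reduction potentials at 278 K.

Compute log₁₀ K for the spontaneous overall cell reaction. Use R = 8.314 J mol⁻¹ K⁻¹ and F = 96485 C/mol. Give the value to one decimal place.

Cathode: Fe³⁺/Fe²⁺; anode: Li⁺/Li. E°cell = (+0.76) − (-3.05) = +3.81 V, with n = 1.
ΔG° = −nFE° = −RT ln K, so ln K = nFE°/(RT) = (1)(96485)(+3.81) / ((8.314)(278)) = 159.049.
log₁₀ K = 159.049 / ln 10 = 69.1.

69.1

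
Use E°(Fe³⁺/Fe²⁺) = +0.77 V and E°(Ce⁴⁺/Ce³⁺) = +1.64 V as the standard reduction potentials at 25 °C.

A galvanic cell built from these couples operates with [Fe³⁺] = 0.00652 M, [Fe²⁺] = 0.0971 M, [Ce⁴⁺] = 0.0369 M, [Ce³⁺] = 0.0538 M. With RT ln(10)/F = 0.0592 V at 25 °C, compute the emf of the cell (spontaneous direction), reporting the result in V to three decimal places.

Ce⁴⁺/Ce³⁺ is the cathode (higher E°), Fe³⁺/Fe²⁺ the anode: E°cell = +1.64 − (+0.77) = +0.87 V, n = 1.
Overall: Ce⁴⁺(aq) + Fe²⁺(aq) → Ce³⁺(aq) + Fe³⁺(aq)
Q = [Ce³⁺]·[Fe³⁺] / ([Ce⁴⁺]·[Fe²⁺]); log Q = -1.009.
E = E° − (0.0592/n) log Q = +0.87 − (0.0592/1)(-1.009) = +0.930 V.

+0.930 V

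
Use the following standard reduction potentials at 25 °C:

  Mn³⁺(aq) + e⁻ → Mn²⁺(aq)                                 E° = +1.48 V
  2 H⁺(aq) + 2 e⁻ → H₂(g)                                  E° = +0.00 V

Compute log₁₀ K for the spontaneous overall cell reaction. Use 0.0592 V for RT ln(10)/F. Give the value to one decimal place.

Cathode: Mn³⁺/Mn²⁺; anode: H⁺/H₂. E°cell = +1.48 V, n = 2.
log K = nE°cell / 0.0592 = (2)(+1.48) / 0.0592 = 50.0.

50.0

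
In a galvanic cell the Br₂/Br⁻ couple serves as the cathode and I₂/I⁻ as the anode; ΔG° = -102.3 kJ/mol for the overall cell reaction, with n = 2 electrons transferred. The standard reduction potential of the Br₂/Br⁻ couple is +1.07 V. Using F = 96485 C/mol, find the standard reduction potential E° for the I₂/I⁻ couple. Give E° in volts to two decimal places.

+0.54 V

E°cell = −ΔG°/(nF) = −(-102.3×10³)/((2)(96485)) = +0.530 V.
Since Br₂/Br⁻ is the cathode and I₂/I⁻ the anode, E°cell = E°(Br₂/Br⁻) − E°(I₂/I⁻).
So E°(I₂/I⁻) = E°(Br₂/Br⁻) − E°cell = (+1.07) − (+0.530) = +0.54 V.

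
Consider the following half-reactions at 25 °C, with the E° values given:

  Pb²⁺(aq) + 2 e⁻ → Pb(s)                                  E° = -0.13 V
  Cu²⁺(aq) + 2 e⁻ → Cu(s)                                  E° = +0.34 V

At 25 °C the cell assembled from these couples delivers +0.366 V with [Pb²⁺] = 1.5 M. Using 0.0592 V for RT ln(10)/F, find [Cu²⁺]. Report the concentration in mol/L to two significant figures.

0.00046 M

Cu²⁺/Cu is the cathode, Pb²⁺/Pb the anode: E°cell = +0.47 V, n = 2.
Overall reaction: Cu²⁺(aq) + Pb(s) → Cu(s) + Pb²⁺(aq); Q = [Pb²⁺]^1/[Cu²⁺]^1.
From E = E° − (0.0592/n) log Q: log Q = (E° − E)·n/0.0592 = (+0.47 − (+0.366))·2/0.0592 = 3.5135.
So 1·log[Cu²⁺] = 1·log(1.5) − log Q = 0.1761 − (3.5135) = -3.3374; [Cu²⁺] = 10^(-3.3374) ≈ 0.00046 M.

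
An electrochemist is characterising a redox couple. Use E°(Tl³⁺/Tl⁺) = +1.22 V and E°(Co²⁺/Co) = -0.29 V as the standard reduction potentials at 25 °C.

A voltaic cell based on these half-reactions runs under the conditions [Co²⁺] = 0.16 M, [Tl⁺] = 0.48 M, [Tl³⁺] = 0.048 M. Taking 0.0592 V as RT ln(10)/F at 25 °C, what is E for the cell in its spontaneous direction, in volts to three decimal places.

+1.504 V

Tl³⁺/Tl⁺ is the cathode (higher E°), Co²⁺/Co the anode: E°cell = +1.22 − (-0.29) = +1.51 V, n = 2.
Overall: Tl³⁺(aq) + Co(s) → Tl⁺(aq) + Co²⁺(aq)
Q = [Tl⁺]·[Co²⁺] / ([Tl³⁺]); log Q = 0.204.
E = E° − (0.0592/n) log Q = +1.51 − (0.0592/2)(0.204) = +1.504 V.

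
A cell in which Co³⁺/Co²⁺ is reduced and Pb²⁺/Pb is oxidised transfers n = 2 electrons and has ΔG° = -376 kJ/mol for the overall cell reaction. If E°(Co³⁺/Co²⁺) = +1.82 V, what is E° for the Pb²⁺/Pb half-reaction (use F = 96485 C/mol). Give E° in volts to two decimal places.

-0.13 V

E°cell = −ΔG°/(nF) = −(-376×10³)/((2)(96485)) = +1.948 V.
Since Co³⁺/Co²⁺ is the cathode and Pb²⁺/Pb the anode, E°cell = E°(Co³⁺/Co²⁺) − E°(Pb²⁺/Pb).
So E°(Pb²⁺/Pb) = E°(Co³⁺/Co²⁺) − E°cell = (+1.82) − (+1.948) = -0.13 V.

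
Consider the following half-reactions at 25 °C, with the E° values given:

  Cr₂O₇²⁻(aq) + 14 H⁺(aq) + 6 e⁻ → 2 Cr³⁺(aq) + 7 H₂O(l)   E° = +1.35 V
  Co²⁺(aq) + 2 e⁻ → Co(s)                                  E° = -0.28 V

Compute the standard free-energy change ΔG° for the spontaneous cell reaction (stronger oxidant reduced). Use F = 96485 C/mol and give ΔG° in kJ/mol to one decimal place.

Cr₂O₇²⁻/Cr³⁺ (E° = +1.35 V) is the cathode; Co²⁺/Co (E° = -0.28 V) is the anode, so E°cell = +1.63 V.
Balancing electrons gives n = 6 (lcm of 6 and 2).
ΔG° = −nFE° = −(6)(96485)(+1.63) = -943,623 J = -943.6 kJ/mol.

-943.6 kJ/mol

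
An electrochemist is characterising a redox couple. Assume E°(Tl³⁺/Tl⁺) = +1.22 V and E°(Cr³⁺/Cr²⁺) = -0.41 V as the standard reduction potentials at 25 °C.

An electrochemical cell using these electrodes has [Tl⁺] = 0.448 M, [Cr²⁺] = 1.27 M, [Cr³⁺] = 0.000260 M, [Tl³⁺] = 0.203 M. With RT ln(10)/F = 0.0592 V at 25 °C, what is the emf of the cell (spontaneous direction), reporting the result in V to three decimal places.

Tl³⁺/Tl⁺ is the cathode (higher E°), Cr³⁺/Cr²⁺ the anode: E°cell = +1.22 − (-0.41) = +1.63 V, n = 2.
Overall: Tl³⁺(aq) + 2 Cr²⁺(aq) → Tl⁺(aq) + 2 Cr³⁺(aq)
Q = [Tl⁺]·[Cr³⁺]^2 / ([Tl³⁺]·[Cr²⁺]^2); log Q = -7.034.
E = E° − (0.0592/n) log Q = +1.63 − (0.0592/2)(-7.034) = +1.838 V.

+1.838 V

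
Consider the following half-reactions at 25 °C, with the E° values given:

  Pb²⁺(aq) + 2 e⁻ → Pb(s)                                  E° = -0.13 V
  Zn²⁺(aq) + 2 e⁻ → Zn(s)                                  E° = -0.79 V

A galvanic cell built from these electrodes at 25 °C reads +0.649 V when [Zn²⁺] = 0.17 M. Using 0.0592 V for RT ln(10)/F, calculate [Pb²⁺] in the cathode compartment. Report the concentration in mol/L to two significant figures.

Pb²⁺/Pb is the cathode, Zn²⁺/Zn the anode: E°cell = +0.66 V, n = 2.
Overall reaction: Pb²⁺(aq) + Zn(s) → Pb(s) + Zn²⁺(aq); Q = [Zn²⁺]^1/[Pb²⁺]^1.
From E = E° − (0.0592/n) log Q: log Q = (E° − E)·n/0.0592 = (+0.66 − (+0.649))·2/0.0592 = 0.3716.
So 1·log[Pb²⁺] = 1·log(0.17) − log Q = -0.7696 − (0.3716) = -1.1412; [Pb²⁺] = 10^(-1.1412) ≈ 0.072 M.

0.072 M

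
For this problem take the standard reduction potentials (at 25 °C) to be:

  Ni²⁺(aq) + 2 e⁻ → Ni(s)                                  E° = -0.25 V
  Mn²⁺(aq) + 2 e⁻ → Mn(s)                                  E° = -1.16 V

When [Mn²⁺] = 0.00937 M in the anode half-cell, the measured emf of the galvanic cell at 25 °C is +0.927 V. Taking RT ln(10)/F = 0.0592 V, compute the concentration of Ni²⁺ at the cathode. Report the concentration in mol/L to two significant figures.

Ni²⁺/Ni is the cathode, Mn²⁺/Mn the anode: E°cell = +0.91 V, n = 2.
Overall reaction: Ni²⁺(aq) + Mn(s) → Ni(s) + Mn²⁺(aq); Q = [Mn²⁺]^1/[Ni²⁺]^1.
From E = E° − (0.0592/n) log Q: log Q = (E° − E)·n/0.0592 = (+0.91 − (+0.927))·2/0.0592 = -0.5743.
So 1·log[Ni²⁺] = 1·log(0.00937) − log Q = -2.0283 − (-0.5743) = -1.4540; [Ni²⁺] = 10^(-1.4540) ≈ 0.035 M.

0.035 M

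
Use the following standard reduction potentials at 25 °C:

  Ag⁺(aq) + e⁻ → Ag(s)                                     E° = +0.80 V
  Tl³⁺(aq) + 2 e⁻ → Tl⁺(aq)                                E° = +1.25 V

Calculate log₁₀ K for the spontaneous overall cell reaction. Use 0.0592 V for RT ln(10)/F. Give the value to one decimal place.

15.2

Cathode: Tl³⁺/Tl⁺; anode: Ag⁺/Ag. E°cell = +0.45 V, n = 2.
log K = nE°cell / 0.0592 = (2)(+0.45) / 0.0592 = 15.2.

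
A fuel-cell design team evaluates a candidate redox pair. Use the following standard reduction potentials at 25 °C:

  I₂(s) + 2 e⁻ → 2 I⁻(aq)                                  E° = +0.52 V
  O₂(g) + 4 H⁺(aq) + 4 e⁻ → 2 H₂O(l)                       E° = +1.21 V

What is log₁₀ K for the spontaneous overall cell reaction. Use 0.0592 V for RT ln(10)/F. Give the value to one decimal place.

Cathode: O₂/H₂O; anode: I₂/I⁻. E°cell = +0.69 V, n = 4.
log K = nE°cell / 0.0592 = (4)(+0.69) / 0.0592 = 46.6.

46.6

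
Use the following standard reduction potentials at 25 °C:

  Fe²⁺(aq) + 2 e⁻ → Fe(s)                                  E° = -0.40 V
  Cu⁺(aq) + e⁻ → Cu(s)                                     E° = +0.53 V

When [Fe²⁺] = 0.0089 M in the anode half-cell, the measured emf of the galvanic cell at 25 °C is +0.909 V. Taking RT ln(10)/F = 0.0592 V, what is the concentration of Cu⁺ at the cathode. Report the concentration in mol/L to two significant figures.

0.042 M

Cu⁺/Cu is the cathode, Fe²⁺/Fe the anode: E°cell = +0.93 V, n = 2.
Overall reaction: 2 Cu⁺(aq) + Fe(s) → 2 Cu(s) + Fe²⁺(aq); Q = [Fe²⁺]^1/[Cu⁺]^2.
From E = E° − (0.0592/n) log Q: log Q = (E° − E)·n/0.0592 = (+0.93 − (+0.909))·2/0.0592 = 0.7095.
So 2·log[Cu⁺] = 1·log(0.0089) − log Q = -2.0506 − (0.7095) = -2.7601; log[Cu⁺] = -2.7601 / 2 = -1.3800; [Cu⁺] = 10^(-1.3800) ≈ 0.042 M.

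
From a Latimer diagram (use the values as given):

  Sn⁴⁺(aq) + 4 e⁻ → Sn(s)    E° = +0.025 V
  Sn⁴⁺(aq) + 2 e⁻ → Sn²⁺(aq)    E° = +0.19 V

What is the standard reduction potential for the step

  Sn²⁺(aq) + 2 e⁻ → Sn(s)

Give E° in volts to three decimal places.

Sequential free energies add, so n₃E°₃ = n₁E°₁ + n₂E°₂.
With n₃ = 4, and the known step contributing 2×(+0.19) V, the unknown satisfies 2·E° = 4×(+0.025) − 2×(+0.19) = -0.280.
E° = -0.280 / 2 = -0.140 V.

-0.140 V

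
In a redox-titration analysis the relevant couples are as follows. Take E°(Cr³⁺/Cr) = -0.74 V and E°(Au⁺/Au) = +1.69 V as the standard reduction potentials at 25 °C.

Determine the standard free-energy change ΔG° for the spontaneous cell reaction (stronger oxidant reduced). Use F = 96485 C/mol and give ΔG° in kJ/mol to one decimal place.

-703.4 kJ/mol

Au⁺/Au (E° = +1.69 V) is the cathode; Cr³⁺/Cr (E° = -0.74 V) is the anode, so E°cell = +2.43 V.
Balancing electrons gives n = 3 (lcm of 1 and 3).
ΔG° = −nFE° = −(3)(96485)(+2.43) = -703,376 J = -703.4 kJ/mol.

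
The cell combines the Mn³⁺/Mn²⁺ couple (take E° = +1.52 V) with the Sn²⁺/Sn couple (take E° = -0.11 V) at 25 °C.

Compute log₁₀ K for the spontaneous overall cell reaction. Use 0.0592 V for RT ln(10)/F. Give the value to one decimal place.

Cathode: Mn³⁺/Mn²⁺; anode: Sn²⁺/Sn. E°cell = +1.63 V, n = 2.
log K = nE°cell / 0.0592 = (2)(+1.63) / 0.0592 = 55.1.

55.1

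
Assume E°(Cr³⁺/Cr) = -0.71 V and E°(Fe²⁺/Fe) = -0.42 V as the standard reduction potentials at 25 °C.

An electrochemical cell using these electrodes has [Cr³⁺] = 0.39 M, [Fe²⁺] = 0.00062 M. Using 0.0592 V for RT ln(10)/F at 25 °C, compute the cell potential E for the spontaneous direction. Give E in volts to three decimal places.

Fe²⁺/Fe is the cathode (higher E°), Cr³⁺/Cr the anode: E°cell = -0.42 − (-0.71) = +0.29 V, n = 6.
Overall: 3 Fe²⁺(aq) + 2 Cr(s) → 3 Fe(s) + 2 Cr³⁺(aq)
Q = [Cr³⁺]^2 / ([Fe²⁺]^3); log Q = 8.805.
E = E° − (0.0592/n) log Q = +0.29 − (0.0592/6)(8.805) = +0.203 V.

+0.203 V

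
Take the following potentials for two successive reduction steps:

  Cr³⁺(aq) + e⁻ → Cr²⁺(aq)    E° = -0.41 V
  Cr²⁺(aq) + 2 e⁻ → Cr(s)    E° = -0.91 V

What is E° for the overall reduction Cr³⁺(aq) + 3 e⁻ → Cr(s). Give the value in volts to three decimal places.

-0.743 V

Standard free energies of sequential steps add: ΔG°₃ = ΔG°₁ + ΔG°₂, so n₃E°₃ = n₁E°₁ + n₂E°₂.
E°₃ = (1×-0.41 + 2×-0.91) / 3 = (-2.230) / 3 = -0.743 V.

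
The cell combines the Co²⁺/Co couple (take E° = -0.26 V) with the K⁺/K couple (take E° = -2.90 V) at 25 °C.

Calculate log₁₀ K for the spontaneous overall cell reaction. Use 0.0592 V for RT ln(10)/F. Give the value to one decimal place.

Cathode: Co²⁺/Co; anode: K⁺/K. E°cell = +2.64 V, n = 2.
log K = nE°cell / 0.0592 = (2)(+2.64) / 0.0592 = 89.2.

89.2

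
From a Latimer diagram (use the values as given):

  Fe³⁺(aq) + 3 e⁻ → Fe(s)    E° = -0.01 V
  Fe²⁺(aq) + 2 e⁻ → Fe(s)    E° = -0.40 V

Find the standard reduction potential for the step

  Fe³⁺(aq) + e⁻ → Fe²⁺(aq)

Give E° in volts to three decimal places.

Sequential free energies add, so n₃E°₃ = n₁E°₁ + n₂E°₂.
With n₃ = 3, and the known step contributing 2×(-0.40) V, the unknown satisfies 1·E° = 3×(-0.01) − 2×(-0.40) = +0.770.
E° = +0.770 / 1 = +0.770 V.

+0.770 V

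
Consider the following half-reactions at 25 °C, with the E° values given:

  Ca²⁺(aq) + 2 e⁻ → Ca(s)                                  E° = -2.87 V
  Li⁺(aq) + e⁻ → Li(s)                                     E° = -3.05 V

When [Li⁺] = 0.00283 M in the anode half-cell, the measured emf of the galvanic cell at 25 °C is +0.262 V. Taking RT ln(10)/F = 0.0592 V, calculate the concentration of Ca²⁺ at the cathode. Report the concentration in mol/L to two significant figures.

Ca²⁺/Ca is the cathode, Li⁺/Li the anode: E°cell = +0.18 V, n = 2.
Overall reaction: Ca²⁺(aq) + 2 Li(s) → Ca(s) + 2 Li⁺(aq); Q = [Li⁺]^2/[Ca²⁺]^1.
From E = E° − (0.0592/n) log Q: log Q = (E° − E)·n/0.0592 = (+0.18 − (+0.262))·2/0.0592 = -2.7703.
So 1·log[Ca²⁺] = 2·log(0.00283) − log Q = -5.0964 − (-2.7703) = -2.3261; [Ca²⁺] = 10^(-2.3261) ≈ 0.0047 M.

0.0047 M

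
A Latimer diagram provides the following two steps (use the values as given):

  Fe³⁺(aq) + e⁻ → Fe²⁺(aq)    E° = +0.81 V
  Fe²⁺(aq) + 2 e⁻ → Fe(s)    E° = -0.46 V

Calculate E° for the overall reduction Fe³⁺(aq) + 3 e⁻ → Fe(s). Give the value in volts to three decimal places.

Standard free energies of sequential steps add: ΔG°₃ = ΔG°₁ + ΔG°₂, so n₃E°₃ = n₁E°₁ + n₂E°₂.
E°₃ = (1×+0.81 + 2×-0.46) / 3 = (-0.110) / 3 = -0.037 V.

-0.037 V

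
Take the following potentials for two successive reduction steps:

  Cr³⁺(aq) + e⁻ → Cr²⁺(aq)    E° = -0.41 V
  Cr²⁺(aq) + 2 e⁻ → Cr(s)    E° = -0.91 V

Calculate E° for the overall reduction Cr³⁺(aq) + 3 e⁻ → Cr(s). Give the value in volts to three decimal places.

Standard free energies of sequential steps add: ΔG°₃ = ΔG°₁ + ΔG°₂, so n₃E°₃ = n₁E°₁ + n₂E°₂.
E°₃ = (1×-0.41 + 2×-0.91) / 3 = (-2.230) / 3 = -0.743 V.

-0.743 V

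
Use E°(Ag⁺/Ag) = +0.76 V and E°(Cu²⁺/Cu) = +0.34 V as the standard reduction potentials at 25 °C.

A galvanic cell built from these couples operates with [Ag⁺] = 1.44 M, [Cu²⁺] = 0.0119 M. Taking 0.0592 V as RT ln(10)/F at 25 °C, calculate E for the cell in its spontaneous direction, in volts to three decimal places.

+0.486 V

Ag⁺/Ag is the cathode (higher E°), Cu²⁺/Cu the anode: E°cell = +0.76 − (+0.34) = +0.42 V, n = 2.
Overall: 2 Ag⁺(aq) + Cu(s) → 2 Ag(s) + Cu²⁺(aq)
Q = [Cu²⁺] / ([Ag⁺]^2); log Q = -2.241.
E = E° − (0.0592/n) log Q = +0.42 − (0.0592/2)(-2.241) = +0.486 V.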